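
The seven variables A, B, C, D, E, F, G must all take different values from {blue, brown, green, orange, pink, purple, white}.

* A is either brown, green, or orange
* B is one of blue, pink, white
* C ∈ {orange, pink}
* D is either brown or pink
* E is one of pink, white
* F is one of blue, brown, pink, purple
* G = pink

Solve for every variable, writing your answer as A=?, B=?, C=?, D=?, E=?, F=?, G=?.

G has just one choice, so G = pink. Strike pink from B, C, D, E, F.
C has just one choice, so C = orange. Eliminate orange elsewhere: A.
D's domain is down to {brown}, so D = brown. Strike brown from A, F.
E's domain is down to {white}, so E = white. Strike white from B.
That leaves A = green.
B must be blue (only option left). Eliminate blue elsewhere: F.
That leaves F = purple.

A=green, B=blue, C=orange, D=brown, E=white, F=purple, G=pink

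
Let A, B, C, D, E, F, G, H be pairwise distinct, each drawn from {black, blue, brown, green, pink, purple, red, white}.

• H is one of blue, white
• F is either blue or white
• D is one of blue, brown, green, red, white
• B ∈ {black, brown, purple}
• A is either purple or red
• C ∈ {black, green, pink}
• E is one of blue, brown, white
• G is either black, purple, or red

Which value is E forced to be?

brown

The 8 variables draw from only 8 values {black, blue, brown, green, pink, purple, red, white}, so each is used; only C can be pink, hence C = pink.
The 7 still-open variables together cover exactly {black, blue, brown, green, purple, red, white} — 7 values for 7 variables — and green appears only in D's list, so D = green.
F and H share exactly the 2 values {blue, white}; by pigeonhole those values go to them, so strike blue, white from E.
So E = brown.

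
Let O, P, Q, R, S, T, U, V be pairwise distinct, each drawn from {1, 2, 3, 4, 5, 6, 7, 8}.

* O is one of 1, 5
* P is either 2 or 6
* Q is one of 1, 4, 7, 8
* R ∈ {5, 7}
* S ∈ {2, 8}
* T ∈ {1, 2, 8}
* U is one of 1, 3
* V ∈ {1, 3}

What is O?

5

Among the 8 variables, 4 fits only Q (and all 8 values in {1, 2, 3, 4, 5, 6, 7, 8} must be used), so Q = 4.
The 7 still-open variables draw from only 7 values {1, 2, 3, 5, 6, 7, 8}, so each is used; only P can be 6, hence P = 6.
The 6 still-open variables together cover exactly {1, 2, 3, 5, 7, 8} — 6 values for 6 variables — and 7 appears only in R's list, so R = 7.
The 5 still-open variables together cover exactly {1, 2, 3, 5, 8} — 5 values for 5 variables — and 5 appears only in O's list, so O = 5.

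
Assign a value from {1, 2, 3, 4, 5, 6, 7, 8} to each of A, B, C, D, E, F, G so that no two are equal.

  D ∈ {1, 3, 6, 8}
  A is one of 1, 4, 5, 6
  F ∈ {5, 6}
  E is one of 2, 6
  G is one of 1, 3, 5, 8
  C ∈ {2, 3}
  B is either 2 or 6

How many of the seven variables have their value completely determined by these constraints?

3

The 7 variables together cover exactly {1, 2, 3, 4, 5, 6, 8} — 7 values for 7 variables — and 4 appears only in A's list, so A = 4.
The 2 variables B and E are confined to {2, 6}, which locks those values in; drop them from C, D, F.
C must be 3 (only option left). Strike 3 from D, G.
F has just one choice, so F = 5. Strike 5 from G.
Determined: A=4, C=3, F=5. The other variables each still have more than one consistent value. That makes 3.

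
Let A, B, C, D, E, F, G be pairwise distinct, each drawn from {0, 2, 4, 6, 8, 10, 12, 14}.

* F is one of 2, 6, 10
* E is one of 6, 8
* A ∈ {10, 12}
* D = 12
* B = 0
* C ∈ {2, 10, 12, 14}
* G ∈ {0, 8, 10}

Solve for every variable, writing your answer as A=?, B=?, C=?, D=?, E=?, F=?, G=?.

B's domain is down to {0}, so B = 0. Remove 0 from G.
D must be 12 (only option left). Strike 12 from A, C.
A must be 10 (only option left). Remove 10 from C, F, G.
G's domain is down to {8}, so G = 8. Eliminate 8 elsewhere: E.
That leaves E = 6. Strike 6 from F.
F's domain is down to {2}, so F = 2. Strike 2 from C.
C must be 14 (only option left).

A=10, B=0, C=14, D=12, E=6, F=2, G=8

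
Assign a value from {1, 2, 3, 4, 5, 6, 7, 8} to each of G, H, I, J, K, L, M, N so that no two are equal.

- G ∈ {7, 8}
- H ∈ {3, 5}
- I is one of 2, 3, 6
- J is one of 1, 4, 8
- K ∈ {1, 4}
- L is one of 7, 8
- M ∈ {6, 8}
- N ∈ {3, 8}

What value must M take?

The 8 variables together cover exactly {1, 2, 3, 4, 5, 6, 7, 8} — 8 values for 8 variables — and 2 appears only in I's list, so I = 2.
The 7 still-open variables draw from only 7 values {1, 3, 4, 5, 6, 7, 8}, so each is used; only H can be 5, hence H = 5.
The 6 still-open variables draw from only 6 values {1, 3, 4, 6, 7, 8}, so each is used; only N can be 3, hence N = 3.
Among the 5 still-open variables, 6 fits only M (and all 5 values in {1, 4, 6, 7, 8} must be used), so M = 6.

6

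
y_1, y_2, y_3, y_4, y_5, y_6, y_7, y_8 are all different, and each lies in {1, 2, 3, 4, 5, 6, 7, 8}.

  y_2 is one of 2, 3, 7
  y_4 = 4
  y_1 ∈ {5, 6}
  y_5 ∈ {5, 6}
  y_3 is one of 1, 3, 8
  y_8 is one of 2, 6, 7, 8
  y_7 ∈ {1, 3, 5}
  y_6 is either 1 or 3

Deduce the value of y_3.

8

y_4's domain is down to {4}, so y_4 = 4.
The 2 variables y_1 and y_5 are confined to {5, 6}, which locks those values in; drop them from y_7, y_8.
y_6 and y_7 between them cover only {1, 3} — a naked pair. Remove those values from y_2, y_3.
So y_3 = 8.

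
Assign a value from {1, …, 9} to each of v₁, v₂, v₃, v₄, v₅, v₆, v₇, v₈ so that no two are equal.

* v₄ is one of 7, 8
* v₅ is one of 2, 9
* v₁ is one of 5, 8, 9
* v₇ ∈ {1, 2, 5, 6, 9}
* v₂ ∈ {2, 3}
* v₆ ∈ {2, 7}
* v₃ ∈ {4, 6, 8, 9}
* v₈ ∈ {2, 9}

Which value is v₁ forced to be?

v₅ and v₈ between them cover only {2, 9} — a naked pair. Remove those values from v₁, v₂, v₃, v₆, v₇.
That leaves v₂ = 3.
v₆'s domain is down to {7}, so v₆ = 7. Eliminate 7 elsewhere: v₄.
v₄'s domain is down to {8}, so v₄ = 8. Remove 8 from v₁, v₃.
So v₁ = 5.

5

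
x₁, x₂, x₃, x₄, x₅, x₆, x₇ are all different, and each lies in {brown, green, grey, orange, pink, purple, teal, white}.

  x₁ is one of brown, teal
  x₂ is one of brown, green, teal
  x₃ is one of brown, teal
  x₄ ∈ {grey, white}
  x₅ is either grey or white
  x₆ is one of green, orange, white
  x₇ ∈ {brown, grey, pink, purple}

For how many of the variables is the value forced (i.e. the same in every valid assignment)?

x₁ and x₃ share exactly the 2 values {brown, teal}; by pigeonhole those values go to them, so strike brown, teal from x₂, x₇.
x₂ must be green (only option left). Eliminate green elsewhere: x₆.
x₄ and x₅ share exactly the 2 values {grey, white}; by pigeonhole those values go to them, so strike grey, white from x₆, x₇.
That leaves x₆ = orange.
Determined: x₂=green, x₆=orange. The other variables each still have more than one consistent value. That makes 2.

2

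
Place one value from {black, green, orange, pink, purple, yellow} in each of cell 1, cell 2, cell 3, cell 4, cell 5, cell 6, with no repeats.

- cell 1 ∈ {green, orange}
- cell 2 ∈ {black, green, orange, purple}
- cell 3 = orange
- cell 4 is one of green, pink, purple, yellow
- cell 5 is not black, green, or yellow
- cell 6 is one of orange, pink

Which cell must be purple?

cell 3 has just one choice, so cell 3 = orange. Strike orange from cell 1, cell 2, cell 5, cell 6.
cell 6 must be pink (only option left). Eliminate pink elsewhere: cell 4, cell 5.
So purple goes to cell 5.

cell 5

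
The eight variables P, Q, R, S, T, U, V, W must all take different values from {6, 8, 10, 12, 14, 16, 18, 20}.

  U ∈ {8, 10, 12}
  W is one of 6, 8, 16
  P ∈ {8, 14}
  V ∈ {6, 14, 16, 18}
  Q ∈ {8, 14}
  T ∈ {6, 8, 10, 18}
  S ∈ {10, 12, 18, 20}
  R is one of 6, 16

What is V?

Among the 8 variables, 20 fits only S (and all 8 values in {6, 8, 10, 12, 14, 16, 18, 20} must be used), so S = 20.
The 7 still-open variables together cover exactly {6, 8, 10, 12, 14, 16, 18} — 7 values for 7 variables — and 12 appears only in U's list, so U = 12.
The 6 still-open variables draw from only 6 values {6, 8, 10, 14, 16, 18}, so each is used; only T can be 10, hence T = 10.
Among the 5 still-open variables, 18 fits only V (and all 5 values in {6, 8, 14, 16, 18} must be used), so V = 18.

18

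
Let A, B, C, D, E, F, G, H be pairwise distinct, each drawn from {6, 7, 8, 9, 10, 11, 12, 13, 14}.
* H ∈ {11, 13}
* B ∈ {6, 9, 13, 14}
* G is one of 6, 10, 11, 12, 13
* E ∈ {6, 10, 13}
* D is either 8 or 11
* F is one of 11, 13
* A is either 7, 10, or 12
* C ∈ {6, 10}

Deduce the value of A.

7

F and H between them cover only {11, 13} — a naked pair. Remove those values from B, D, E, G.
D must be 8 (only option left).
The 2 variables C and E are confined to {6, 10}, which locks those values in; drop them from A, B, G.
G's domain is down to {12}, so G = 12. Eliminate 12 elsewhere: A.
So A = 7.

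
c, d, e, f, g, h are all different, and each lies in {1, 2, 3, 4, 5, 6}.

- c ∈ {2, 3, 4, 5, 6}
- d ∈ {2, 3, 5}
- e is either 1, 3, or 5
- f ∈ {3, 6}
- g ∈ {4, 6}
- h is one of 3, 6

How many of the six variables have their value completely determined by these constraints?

The 6 variables together cover exactly {1, 2, 3, 4, 5, 6} — 6 values for 6 variables — and 1 appears only in e's list, so e = 1.
f and h between them cover only {3, 6} — a naked pair. Remove those values from c, d, g.
g must be 4 (only option left). Strike 4 from c.
Determined: e=1, g=4. The other variables each still have more than one consistent value. That makes 2.

2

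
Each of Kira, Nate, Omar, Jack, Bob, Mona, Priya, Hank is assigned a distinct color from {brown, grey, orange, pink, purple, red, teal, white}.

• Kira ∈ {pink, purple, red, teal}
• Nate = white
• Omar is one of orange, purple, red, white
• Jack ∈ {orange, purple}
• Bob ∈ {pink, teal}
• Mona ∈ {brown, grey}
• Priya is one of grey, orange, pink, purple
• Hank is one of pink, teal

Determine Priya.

Nate must be white (only option left). Eliminate white elsewhere: Omar.
The 7 still-open variables draw from only 7 values {brown, grey, orange, pink, purple, red, teal}, so each is used; only Mona can be brown, hence Mona = brown.
The 6 still-open variables draw from only 6 values {grey, orange, pink, purple, red, teal}, so each is used; only Priya can be grey, hence Priya = grey.

grey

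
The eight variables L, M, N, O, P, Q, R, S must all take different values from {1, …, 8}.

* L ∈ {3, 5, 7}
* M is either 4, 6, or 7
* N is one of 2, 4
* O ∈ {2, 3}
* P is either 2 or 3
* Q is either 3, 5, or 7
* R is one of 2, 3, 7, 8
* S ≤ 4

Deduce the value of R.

The 8 variables draw from only 8 values {1, 2, 3, 4, 5, 6, 7, 8}, so each is used; only S can be 1, hence S = 1.
Among the 7 still-open variables, 6 fits only M (and all 7 values in {2, 3, 4, 5, 6, 7, 8} must be used), so M = 6.
Among the 6 still-open variables, 4 fits only N (and all 6 values in {2, 3, 4, 5, 7, 8} must be used), so N = 4.
Among the 5 still-open variables, 8 fits only R (and all 5 values in {2, 3, 5, 7, 8} must be used), so R = 8.

8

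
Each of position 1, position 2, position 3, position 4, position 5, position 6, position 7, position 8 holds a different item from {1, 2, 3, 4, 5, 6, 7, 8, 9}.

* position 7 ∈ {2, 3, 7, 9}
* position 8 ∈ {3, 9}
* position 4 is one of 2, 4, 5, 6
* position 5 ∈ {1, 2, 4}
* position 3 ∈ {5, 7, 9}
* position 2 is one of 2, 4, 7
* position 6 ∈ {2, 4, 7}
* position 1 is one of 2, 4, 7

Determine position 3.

The 8 variables together cover exactly {1, 2, 3, 4, 5, 6, 7, 9} — 8 values for 8 variables — and 1 appears only in position 5's list, so position 5 = 1.
The 7 still-open variables together cover exactly {2, 3, 4, 5, 6, 7, 9} — 7 values for 7 variables — and 6 appears only in position 4's list, so position 4 = 6.
The 6 still-open variables draw from only 6 values {2, 3, 4, 5, 7, 9}, so each is used; only position 3 can be 5, hence position 3 = 5.

5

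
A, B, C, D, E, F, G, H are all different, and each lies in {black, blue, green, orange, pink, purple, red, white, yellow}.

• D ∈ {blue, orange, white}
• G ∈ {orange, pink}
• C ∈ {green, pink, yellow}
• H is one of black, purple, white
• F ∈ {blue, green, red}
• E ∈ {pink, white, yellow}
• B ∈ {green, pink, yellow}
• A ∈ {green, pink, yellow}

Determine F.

A, B, C between them cover only {green, pink, yellow} — a naked triple. Remove those values from E, F, G.
E has just one choice, so E = white. Eliminate white elsewhere: D, H.
G must be orange (only option left). Strike orange from D.
D has just one choice, so D = blue. Eliminate blue elsewhere: F.
So F = red.

red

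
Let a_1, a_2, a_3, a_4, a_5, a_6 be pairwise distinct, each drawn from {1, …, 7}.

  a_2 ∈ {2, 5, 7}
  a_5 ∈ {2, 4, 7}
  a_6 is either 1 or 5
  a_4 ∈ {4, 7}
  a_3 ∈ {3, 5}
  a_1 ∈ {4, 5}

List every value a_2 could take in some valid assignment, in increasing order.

Among the 6 variables, 1 fits only a_6 (and all 6 values in {1, 2, 3, 4, 5, 7} must be used), so a_6 = 1.
Among the 5 still-open variables, 3 fits only a_3 (and all 5 values in {2, 3, 4, 5, 7} must be used), so a_3 = 3.
No further eliminations apply; a_2 can still be any of 2, 5, 7.

2, 5, 7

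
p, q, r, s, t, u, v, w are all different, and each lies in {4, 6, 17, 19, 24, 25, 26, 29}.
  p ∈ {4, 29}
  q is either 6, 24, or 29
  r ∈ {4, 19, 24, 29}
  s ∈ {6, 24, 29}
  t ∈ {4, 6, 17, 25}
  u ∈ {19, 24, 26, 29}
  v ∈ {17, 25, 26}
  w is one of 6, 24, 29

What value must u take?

q, s, w share exactly the 3 values {6, 24, 29}; by pigeonhole those values go to them, so strike 6, 24, 29 from p, r, t, u.
p's domain is down to {4}, so p = 4. Eliminate 4 elsewhere: r, t.
r must be 19 (only option left). Eliminate 19 elsewhere: u.
So u = 26.

26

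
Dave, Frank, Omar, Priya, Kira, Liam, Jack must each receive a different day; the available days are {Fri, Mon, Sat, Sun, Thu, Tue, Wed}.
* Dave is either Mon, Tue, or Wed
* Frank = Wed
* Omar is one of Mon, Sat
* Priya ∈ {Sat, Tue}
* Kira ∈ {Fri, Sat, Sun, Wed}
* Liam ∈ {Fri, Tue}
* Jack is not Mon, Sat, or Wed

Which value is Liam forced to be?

Frank's domain is down to {Wed}, so Frank = Wed. Eliminate Wed elsewhere: Dave, Kira.
The 6 still-open variables together cover exactly {Fri, Mon, Sat, Sun, Thu, Tue} — 6 values for 6 variables — and Thu appears only in Jack's list, so Jack = Thu.
The 5 still-open variables together cover exactly {Fri, Mon, Sat, Sun, Tue} — 5 values for 5 variables — and Sun appears only in Kira's list, so Kira = Sun.
The 4 still-open variables draw from only 4 values {Fri, Mon, Sat, Tue}, so each is used; only Liam can be Fri, hence Liam = Fri.

Fri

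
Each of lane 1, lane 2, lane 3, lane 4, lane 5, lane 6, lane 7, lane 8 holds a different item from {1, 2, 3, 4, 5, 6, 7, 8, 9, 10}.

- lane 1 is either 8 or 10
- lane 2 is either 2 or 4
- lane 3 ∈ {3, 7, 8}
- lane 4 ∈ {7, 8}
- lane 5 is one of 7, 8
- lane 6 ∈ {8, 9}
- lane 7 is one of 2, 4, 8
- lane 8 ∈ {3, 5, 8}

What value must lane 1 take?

10

The 8 variables together cover exactly {2, 3, 4, 5, 7, 8, 9, 10} — 8 values for 8 variables — and 5 appears only in lane 8's list, so lane 8 = 5.
The 7 still-open variables together cover exactly {2, 3, 4, 7, 8, 9, 10} — 7 values for 7 variables — and 3 appears only in lane 3's list, so lane 3 = 3.
The 6 still-open variables draw from only 6 values {2, 4, 7, 8, 9, 10}, so each is used; only lane 6 can be 9, hence lane 6 = 9.
The 5 still-open variables draw from only 5 values {2, 4, 7, 8, 10}, so each is used; only lane 1 can be 10, hence lane 1 = 10.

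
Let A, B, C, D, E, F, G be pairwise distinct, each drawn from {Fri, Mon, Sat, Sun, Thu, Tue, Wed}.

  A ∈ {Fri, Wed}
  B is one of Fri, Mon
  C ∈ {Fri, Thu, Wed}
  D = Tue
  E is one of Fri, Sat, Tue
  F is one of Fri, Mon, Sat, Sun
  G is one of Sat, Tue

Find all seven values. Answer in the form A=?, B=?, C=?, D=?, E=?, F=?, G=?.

A=Wed, B=Mon, C=Thu, D=Tue, E=Fri, F=Sun, G=Sat

D must be Tue (only option left). So E, G can't be Tue.
That leaves G = Sat. Eliminate Sat elsewhere: E, F.
That leaves E = Fri. So A, B, C, F can't be Fri.
That leaves A = Wed. So C can't be Wed.
That leaves B = Mon. So F can't be Mon.
C has just one choice, so C = Thu.
F has just one choice, so F = Sun.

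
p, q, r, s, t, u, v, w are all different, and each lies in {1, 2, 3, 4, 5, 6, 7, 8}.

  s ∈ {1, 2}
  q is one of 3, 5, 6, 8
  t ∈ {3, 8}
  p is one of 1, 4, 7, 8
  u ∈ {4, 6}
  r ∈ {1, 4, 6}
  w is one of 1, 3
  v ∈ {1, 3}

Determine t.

Among the 8 variables, 2 fits only s (and all 8 values in {1, 2, 3, 4, 5, 6, 7, 8} must be used), so s = 2.
The 7 still-open variables together cover exactly {1, 3, 4, 5, 6, 7, 8} — 7 values for 7 variables — and 5 appears only in q's list, so q = 5.
The 6 still-open variables together cover exactly {1, 3, 4, 6, 7, 8} — 6 values for 6 variables — and 7 appears only in p's list, so p = 7.
The 5 still-open variables draw from only 5 values {1, 3, 4, 6, 8}, so each is used; only t can be 8, hence t = 8.

8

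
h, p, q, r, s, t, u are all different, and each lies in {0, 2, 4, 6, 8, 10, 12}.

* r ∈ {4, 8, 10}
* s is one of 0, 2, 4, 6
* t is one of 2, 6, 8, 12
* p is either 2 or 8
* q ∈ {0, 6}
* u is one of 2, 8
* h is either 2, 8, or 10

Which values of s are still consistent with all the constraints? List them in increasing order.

The 7 variables draw from only 7 values {0, 2, 4, 6, 8, 10, 12}, so each is used; only t can be 12, hence t = 12.
The 2 variables p and u are confined to {2, 8}, which locks those values in; drop them from h, r, s.
h has just one choice, so h = 10. Eliminate 10 elsewhere: r.
r has just one choice, so r = 4. Remove 4 from s.
No further eliminations apply; s can still be any of 0, 6.

0, 6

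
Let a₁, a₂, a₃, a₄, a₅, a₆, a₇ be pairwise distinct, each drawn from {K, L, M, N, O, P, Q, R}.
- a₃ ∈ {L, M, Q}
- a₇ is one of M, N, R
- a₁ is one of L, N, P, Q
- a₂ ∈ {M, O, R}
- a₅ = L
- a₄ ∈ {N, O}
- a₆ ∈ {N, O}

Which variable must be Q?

a₅'s domain is down to {L}, so a₅ = L. Eliminate L elsewhere: a₁, a₃.
The 6 still-open variables draw from only 6 values {M, N, O, P, Q, R}, so each is used; only a₁ can be P, hence a₁ = P.
The 5 still-open variables together cover exactly {M, N, O, Q, R} — 5 values for 5 variables — and Q appears only in a₃'s list, so a₃ = Q.

a₃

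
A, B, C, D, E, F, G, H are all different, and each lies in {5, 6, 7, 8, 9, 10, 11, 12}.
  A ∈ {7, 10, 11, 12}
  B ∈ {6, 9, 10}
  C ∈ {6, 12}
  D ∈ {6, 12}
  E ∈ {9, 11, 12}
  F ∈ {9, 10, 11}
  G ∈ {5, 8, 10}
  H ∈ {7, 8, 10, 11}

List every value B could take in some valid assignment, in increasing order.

9, 10

The 8 variables draw from only 8 values {5, 6, 7, 8, 9, 10, 11, 12}, so each is used; only G can be 5, hence G = 5.
Among the 7 still-open variables, 8 fits only H (and all 7 values in {6, 7, 8, 9, 10, 11, 12} must be used), so H = 8.
The 6 still-open variables draw from only 6 values {6, 7, 9, 10, 11, 12}, so each is used; only A can be 7, hence A = 7.
C and D share exactly the 2 values {6, 12}; by pigeonhole those values go to them, so strike 6, 12 from B, E.
No further eliminations apply; B can still be any of 9, 10.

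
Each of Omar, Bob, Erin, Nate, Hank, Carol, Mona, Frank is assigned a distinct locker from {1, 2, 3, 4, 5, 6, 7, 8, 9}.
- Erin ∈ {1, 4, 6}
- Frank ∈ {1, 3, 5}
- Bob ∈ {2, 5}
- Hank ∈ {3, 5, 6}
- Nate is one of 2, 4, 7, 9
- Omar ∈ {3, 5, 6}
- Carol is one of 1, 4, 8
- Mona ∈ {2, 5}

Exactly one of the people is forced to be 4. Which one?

Bob and Mona between them cover only {2, 5} — a naked pair. Remove those values from Omar, Nate, Hank, Frank.
Omar and Hank share exactly the 2 values {3, 6}; by pigeonhole those values go to them, so strike 3, 6 from Erin, Frank.
Frank's domain is down to {1}, so Frank = 1. Remove 1 from Erin, Carol.
So 4 goes to Erin.

Erin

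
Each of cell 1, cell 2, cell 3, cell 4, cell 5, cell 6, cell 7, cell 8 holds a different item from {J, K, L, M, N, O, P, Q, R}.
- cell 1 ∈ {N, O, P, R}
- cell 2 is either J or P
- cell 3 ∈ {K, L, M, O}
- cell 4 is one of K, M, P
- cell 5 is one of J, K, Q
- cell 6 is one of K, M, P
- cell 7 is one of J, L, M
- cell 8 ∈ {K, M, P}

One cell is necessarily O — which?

cell 3

cell 4, cell 6, cell 8 between them cover only {K, M, P} — a naked triple. Remove those values from cell 1, cell 2, cell 3, cell 5, cell 7.
cell 2's domain is down to {J}, so cell 2 = J. Eliminate J elsewhere: cell 5, cell 7.
cell 5's domain is down to {Q}, so cell 5 = Q.
cell 7 has just one choice, so cell 7 = L. Remove L from cell 3.
So O goes to cell 3.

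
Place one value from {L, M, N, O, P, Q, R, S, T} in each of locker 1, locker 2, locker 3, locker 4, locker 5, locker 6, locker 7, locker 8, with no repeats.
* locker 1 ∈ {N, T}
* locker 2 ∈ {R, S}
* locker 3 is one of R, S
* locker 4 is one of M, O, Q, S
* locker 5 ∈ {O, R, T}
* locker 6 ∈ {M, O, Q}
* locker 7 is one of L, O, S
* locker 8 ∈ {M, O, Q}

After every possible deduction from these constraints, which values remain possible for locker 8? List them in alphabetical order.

Among the 8 variables, L fits only locker 7 (and all 8 values in {L, M, N, O, Q, R, S, T} must be used), so locker 7 = L.
The 7 still-open variables together cover exactly {M, N, O, Q, R, S, T} — 7 values for 7 variables — and N appears only in locker 1's list, so locker 1 = N.
The 6 still-open variables together cover exactly {M, O, Q, R, S, T} — 6 values for 6 variables — and T appears only in locker 5's list, so locker 5 = T.
The 2 variables locker 2 and locker 3 are confined to {R, S}, which locks those values in; drop them from locker 4.
No further eliminations apply; locker 8 can still be any of M, O, Q.

M, O, Q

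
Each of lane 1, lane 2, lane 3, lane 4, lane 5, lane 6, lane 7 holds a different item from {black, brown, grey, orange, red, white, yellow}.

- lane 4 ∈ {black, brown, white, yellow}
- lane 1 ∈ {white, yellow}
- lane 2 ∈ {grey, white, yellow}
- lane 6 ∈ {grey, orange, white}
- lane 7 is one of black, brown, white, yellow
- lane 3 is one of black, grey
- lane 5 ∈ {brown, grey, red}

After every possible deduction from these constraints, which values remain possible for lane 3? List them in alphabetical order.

black, grey

The 7 variables together cover exactly {black, brown, grey, orange, red, white, yellow} — 7 values for 7 variables — and orange appears only in lane 6's list, so lane 6 = orange.
Among the 6 still-open variables, red fits only lane 5 (and all 6 values in {black, brown, grey, red, white, yellow} must be used), so lane 5 = red.
No further eliminations apply; lane 3 can still be any of black, grey.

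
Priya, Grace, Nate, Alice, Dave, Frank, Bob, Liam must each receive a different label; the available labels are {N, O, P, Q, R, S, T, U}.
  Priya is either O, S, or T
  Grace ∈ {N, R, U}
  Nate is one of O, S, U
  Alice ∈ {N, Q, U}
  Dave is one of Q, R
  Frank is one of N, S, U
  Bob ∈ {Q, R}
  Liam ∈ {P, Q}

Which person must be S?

The 8 variables together cover exactly {N, O, P, Q, R, S, T, U} — 8 values for 8 variables — and P appears only in Liam's list, so Liam = P.
The 7 still-open variables together cover exactly {N, O, Q, R, S, T, U} — 7 values for 7 variables — and T appears only in Priya's list, so Priya = T.
The 6 still-open variables draw from only 6 values {N, O, Q, R, S, U}, so each is used; only Nate can be O, hence Nate = O.
The 5 still-open variables draw from only 5 values {N, Q, R, S, U}, so each is used; only Frank can be S, hence Frank = S.

Frank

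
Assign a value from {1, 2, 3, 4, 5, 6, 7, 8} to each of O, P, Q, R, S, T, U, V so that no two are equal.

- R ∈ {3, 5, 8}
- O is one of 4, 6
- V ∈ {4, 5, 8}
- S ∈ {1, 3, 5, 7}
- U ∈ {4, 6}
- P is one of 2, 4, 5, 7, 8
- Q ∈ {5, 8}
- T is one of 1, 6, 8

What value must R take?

The 8 variables together cover exactly {1, 2, 3, 4, 5, 6, 7, 8} — 8 values for 8 variables — and 2 appears only in P's list, so P = 2.
The 7 still-open variables draw from only 7 values {1, 3, 4, 5, 6, 7, 8}, so each is used; only S can be 7, hence S = 7.
The 6 still-open variables draw from only 6 values {1, 3, 4, 5, 6, 8}, so each is used; only T can be 1, hence T = 1.
Among the 5 still-open variables, 3 fits only R (and all 5 values in {3, 4, 5, 6, 8} must be used), so R = 3.

3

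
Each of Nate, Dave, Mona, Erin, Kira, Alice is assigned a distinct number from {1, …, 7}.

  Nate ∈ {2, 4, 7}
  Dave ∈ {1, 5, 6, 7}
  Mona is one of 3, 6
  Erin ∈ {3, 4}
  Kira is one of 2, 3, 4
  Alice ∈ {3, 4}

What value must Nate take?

The 2 variables Erin and Alice are confined to {3, 4}, which locks those values in; drop them from Nate, Mona, Kira.
Mona's domain is down to {6}, so Mona = 6. Eliminate 6 elsewhere: Dave.
Kira's domain is down to {2}, so Kira = 2. Remove 2 from Nate.
So Nate = 7.

7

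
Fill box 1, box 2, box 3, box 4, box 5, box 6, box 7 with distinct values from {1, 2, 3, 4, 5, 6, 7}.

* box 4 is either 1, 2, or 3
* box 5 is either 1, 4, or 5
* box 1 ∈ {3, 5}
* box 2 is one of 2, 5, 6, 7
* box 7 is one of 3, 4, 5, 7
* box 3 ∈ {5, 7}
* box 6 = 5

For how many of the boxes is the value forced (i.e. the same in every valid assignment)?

box 6's domain is down to {5}, so box 6 = 5. Remove 5 from box 1, box 2, box 3, box 5, box 7.
box 1 has just one choice, so box 1 = 3. So box 4, box 7 can't be 3.
box 3 must be 7 (only option left). Eliminate 7 elsewhere: box 2, box 7.
box 7 has just one choice, so box 7 = 4. So box 5 can't be 4.
box 5's domain is down to {1}, so box 5 = 1. Strike 1 from box 4.
box 4 has just one choice, so box 4 = 2. Remove 2 from box 2.
box 2's domain is down to {6}, so box 2 = 6.
Every box is fixed: box 1=3, box 2=6, box 3=7, box 4=2, box 5=1, box 6=5, box 7=4. That makes 7.

7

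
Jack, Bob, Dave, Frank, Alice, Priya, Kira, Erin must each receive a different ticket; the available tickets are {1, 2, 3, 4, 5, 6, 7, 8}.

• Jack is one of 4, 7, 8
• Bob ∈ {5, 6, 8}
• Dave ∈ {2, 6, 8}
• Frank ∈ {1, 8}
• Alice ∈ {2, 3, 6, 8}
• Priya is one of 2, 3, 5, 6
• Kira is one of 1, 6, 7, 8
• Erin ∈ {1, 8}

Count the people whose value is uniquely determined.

2

The 8 variables draw from only 8 values {1, 2, 3, 4, 5, 6, 7, 8}, so each is used; only Jack can be 4, hence Jack = 4.
The 7 still-open variables draw from only 7 values {1, 2, 3, 5, 6, 7, 8}, so each is used; only Kira can be 7, hence Kira = 7.
Frank and Erin share exactly the 2 values {1, 8}; by pigeonhole those values go to them, so strike 1, 8 from Bob, Dave, Alice.
Determined: Jack=4, Kira=7. The other people each still have more than one consistent value. That makes 2.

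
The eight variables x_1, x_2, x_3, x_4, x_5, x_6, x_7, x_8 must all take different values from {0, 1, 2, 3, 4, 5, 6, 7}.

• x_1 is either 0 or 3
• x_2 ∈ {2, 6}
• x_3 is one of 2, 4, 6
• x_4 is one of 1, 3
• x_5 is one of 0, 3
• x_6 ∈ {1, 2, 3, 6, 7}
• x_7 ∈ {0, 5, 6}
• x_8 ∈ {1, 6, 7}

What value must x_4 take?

1

Among the 8 variables, 4 fits only x_3 (and all 8 values in {0, 1, 2, 3, 4, 5, 6, 7} must be used), so x_3 = 4.
The 7 still-open variables together cover exactly {0, 1, 2, 3, 5, 6, 7} — 7 values for 7 variables — and 5 appears only in x_7's list, so x_7 = 5.
The 2 variables x_1 and x_5 are confined to {0, 3}, which locks those values in; drop them from x_4, x_6.
So x_4 = 1.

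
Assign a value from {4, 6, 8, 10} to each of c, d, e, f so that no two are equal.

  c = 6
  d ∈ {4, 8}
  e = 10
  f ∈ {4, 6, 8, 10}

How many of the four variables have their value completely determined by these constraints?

c's domain is down to {6}, so c = 6. Remove 6 from f.
That leaves e = 10. Strike 10 from f.
Determined: c=6, e=10. The other variables each still have more than one consistent value. That makes 2.

2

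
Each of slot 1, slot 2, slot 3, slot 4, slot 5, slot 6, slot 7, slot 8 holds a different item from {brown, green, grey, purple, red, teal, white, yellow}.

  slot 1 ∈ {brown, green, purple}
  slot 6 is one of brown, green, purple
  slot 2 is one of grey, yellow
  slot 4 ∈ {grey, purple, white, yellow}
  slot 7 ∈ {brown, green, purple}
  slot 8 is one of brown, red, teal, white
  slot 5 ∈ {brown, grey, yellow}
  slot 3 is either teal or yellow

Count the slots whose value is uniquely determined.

3

The 8 variables together cover exactly {brown, green, grey, purple, red, teal, white, yellow} — 8 values for 8 variables — and red appears only in slot 8's list, so slot 8 = red.
The 7 still-open variables together cover exactly {brown, green, grey, purple, teal, white, yellow} — 7 values for 7 variables — and teal appears only in slot 3's list, so slot 3 = teal.
Among the 6 still-open variables, white fits only slot 4 (and all 6 values in {brown, green, grey, purple, white, yellow} must be used), so slot 4 = white.
slot 1, slot 6, slot 7 between them cover only {brown, green, purple} — a naked triple. Remove those values from slot 5.
Determined: slot 3=teal, slot 4=white, slot 8=red. The other slots each still have more than one consistent value. That makes 3.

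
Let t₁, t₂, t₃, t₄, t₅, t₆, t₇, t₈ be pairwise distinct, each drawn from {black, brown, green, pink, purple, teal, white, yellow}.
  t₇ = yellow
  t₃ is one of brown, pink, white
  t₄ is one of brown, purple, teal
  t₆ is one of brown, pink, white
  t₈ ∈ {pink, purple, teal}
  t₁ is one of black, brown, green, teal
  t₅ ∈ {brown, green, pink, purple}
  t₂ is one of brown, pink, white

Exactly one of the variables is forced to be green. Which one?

t₇'s domain is down to {yellow}, so t₇ = yellow.
The 7 still-open variables together cover exactly {black, brown, green, pink, purple, teal, white} — 7 values for 7 variables — and black appears only in t₁'s list, so t₁ = black.
The 6 still-open variables together cover exactly {brown, green, pink, purple, teal, white} — 6 values for 6 variables — and green appears only in t₅'s list, so t₅ = green.

t₅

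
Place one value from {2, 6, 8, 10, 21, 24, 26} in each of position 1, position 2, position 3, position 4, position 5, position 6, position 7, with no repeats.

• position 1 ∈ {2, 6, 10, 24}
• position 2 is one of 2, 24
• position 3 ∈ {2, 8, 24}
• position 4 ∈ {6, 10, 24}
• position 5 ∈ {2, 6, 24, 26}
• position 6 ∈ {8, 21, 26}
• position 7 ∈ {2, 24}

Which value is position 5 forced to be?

26

The 7 variables together cover exactly {2, 6, 8, 10, 21, 24, 26} — 7 values for 7 variables — and 21 appears only in position 6's list, so position 6 = 21.
The 6 still-open variables draw from only 6 values {2, 6, 8, 10, 24, 26}, so each is used; only position 3 can be 8, hence position 3 = 8.
The 5 still-open variables draw from only 5 values {2, 6, 10, 24, 26}, so each is used; only position 5 can be 26, hence position 5 = 26.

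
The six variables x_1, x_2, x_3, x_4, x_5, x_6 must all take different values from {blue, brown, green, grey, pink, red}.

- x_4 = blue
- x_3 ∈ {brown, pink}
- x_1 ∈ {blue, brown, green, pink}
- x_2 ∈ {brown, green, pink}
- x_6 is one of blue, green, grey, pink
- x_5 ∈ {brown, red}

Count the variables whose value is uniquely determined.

3

x_4 must be blue (only option left). Eliminate blue elsewhere: x_1, x_6.
The 5 still-open variables together cover exactly {brown, green, grey, pink, red} — 5 values for 5 variables — and grey appears only in x_6's list, so x_6 = grey.
The 4 still-open variables together cover exactly {brown, green, pink, red} — 4 values for 4 variables — and red appears only in x_5's list, so x_5 = red.
Determined: x_4=blue, x_5=red, x_6=grey. The other variables each still have more than one consistent value. That makes 3.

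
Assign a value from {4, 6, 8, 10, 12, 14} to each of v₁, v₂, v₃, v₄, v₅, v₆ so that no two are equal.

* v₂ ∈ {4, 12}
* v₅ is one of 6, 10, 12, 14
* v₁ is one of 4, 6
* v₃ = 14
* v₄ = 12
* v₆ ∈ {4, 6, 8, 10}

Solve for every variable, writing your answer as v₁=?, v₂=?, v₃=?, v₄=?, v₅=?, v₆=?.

v₁=6, v₂=4, v₃=14, v₄=12, v₅=10, v₆=8

v₃ must be 14 (only option left). Remove 14 from v₅.
v₄'s domain is down to {12}, so v₄ = 12. So v₂, v₅ can't be 12.
v₂'s domain is down to {4}, so v₂ = 4. Strike 4 from v₁, v₆.
v₁'s domain is down to {6}, so v₁ = 6. Strike 6 from v₅, v₆.
v₅ must be 10 (only option left). Eliminate 10 elsewhere: v₆.
v₆'s domain is down to {8}, so v₆ = 8.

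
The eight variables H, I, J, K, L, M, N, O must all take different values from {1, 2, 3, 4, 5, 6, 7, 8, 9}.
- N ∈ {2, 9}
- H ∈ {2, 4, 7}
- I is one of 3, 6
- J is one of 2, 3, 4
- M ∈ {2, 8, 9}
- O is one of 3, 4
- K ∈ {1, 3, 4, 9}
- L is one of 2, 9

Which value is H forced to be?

7

Among the 8 variables, 1 fits only K (and all 8 values in {1, 2, 3, 4, 6, 7, 8, 9} must be used), so K = 1.
The 7 still-open variables draw from only 7 values {2, 3, 4, 6, 7, 8, 9}, so each is used; only I can be 6, hence I = 6.
The 6 still-open variables together cover exactly {2, 3, 4, 7, 8, 9} — 6 values for 6 variables — and 7 appears only in H's list, so H = 7.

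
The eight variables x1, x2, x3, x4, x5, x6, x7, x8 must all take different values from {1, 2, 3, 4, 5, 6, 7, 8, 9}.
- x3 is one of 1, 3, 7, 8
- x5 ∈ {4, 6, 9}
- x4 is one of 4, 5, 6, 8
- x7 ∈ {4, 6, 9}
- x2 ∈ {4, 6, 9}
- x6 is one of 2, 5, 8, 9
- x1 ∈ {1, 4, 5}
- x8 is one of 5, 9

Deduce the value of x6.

x2, x5, x7 share exactly the 3 values {4, 6, 9}; by pigeonhole those values go to them, so strike 4, 6, 9 from x1, x4, x6, x8.
x8 has just one choice, so x8 = 5. Strike 5 from x1, x4, x6.
x1's domain is down to {1}, so x1 = 1. Strike 1 from x3.
x4 must be 8 (only option left). So x3, x6 can't be 8.
So x6 = 2.

2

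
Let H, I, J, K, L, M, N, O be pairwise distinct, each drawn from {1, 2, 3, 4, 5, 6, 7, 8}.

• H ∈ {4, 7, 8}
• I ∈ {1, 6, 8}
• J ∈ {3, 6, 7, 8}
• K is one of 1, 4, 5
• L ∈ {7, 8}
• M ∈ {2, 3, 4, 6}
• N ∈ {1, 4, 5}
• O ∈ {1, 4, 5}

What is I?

Among the 8 variables, 2 fits only M (and all 8 values in {1, 2, 3, 4, 5, 6, 7, 8} must be used), so M = 2.
The 7 still-open variables draw from only 7 values {1, 3, 4, 5, 6, 7, 8}, so each is used; only J can be 3, hence J = 3.
Among the 6 still-open variables, 6 fits only I (and all 6 values in {1, 4, 5, 6, 7, 8} must be used), so I = 6.

6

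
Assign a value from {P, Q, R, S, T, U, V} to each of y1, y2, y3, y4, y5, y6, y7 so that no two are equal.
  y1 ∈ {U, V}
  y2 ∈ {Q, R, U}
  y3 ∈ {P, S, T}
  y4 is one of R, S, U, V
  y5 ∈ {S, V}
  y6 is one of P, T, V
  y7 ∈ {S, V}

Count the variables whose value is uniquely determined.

The 7 variables together cover exactly {P, Q, R, S, T, U, V} — 7 values for 7 variables — and Q appears only in y2's list, so y2 = Q.
The 6 still-open variables draw from only 6 values {P, R, S, T, U, V}, so each is used; only y4 can be R, hence y4 = R.
Among the 5 still-open variables, U fits only y1 (and all 5 values in {P, S, T, U, V} must be used), so y1 = U.
The 2 variables y5 and y7 are confined to {S, V}, which locks those values in; drop them from y3, y6.
Determined: y1=U, y2=Q, y4=R. The other variables each still have more than one consistent value. That makes 3.

3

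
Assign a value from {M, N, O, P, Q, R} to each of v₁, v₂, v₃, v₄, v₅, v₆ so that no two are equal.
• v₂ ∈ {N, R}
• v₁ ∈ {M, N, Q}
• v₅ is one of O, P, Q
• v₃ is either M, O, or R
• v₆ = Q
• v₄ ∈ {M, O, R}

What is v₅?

P

v₆ must be Q (only option left). So v₁, v₅ can't be Q.
The 5 still-open variables together cover exactly {M, N, O, P, R} — 5 values for 5 variables — and P appears only in v₅'s list, so v₅ = P.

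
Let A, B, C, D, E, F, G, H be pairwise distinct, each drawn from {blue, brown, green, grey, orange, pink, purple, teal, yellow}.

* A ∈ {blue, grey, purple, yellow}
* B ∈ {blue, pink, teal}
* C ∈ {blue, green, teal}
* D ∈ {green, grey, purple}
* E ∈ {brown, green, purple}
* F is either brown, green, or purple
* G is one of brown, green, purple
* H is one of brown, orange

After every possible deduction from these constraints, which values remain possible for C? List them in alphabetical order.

blue, teal

E, F, G share exactly the 3 values {brown, green, purple}; by pigeonhole those values go to them, so strike brown, green, purple from A, C, D, H.
D has just one choice, so D = grey. Remove grey from A.
H's domain is down to {orange}, so H = orange.
No further eliminations apply; C can still be any of blue, teal.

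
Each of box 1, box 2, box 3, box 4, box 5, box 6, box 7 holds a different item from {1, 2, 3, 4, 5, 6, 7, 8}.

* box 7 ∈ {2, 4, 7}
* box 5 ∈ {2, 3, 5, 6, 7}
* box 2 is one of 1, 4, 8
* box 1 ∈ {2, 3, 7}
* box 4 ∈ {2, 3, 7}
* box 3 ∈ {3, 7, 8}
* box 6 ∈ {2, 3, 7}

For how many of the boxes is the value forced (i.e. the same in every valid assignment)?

box 1, box 4, box 6 share exactly the 3 values {2, 3, 7}; by pigeonhole those values go to them, so strike 2, 3, 7 from box 3, box 5, box 7.
box 3's domain is down to {8}, so box 3 = 8. So box 2 can't be 8.
box 7's domain is down to {4}, so box 7 = 4. So box 2 can't be 4.
That leaves box 2 = 1.
Determined: box 2=1, box 3=8, box 7=4. The other boxes each still have more than one consistent value. That makes 3.

3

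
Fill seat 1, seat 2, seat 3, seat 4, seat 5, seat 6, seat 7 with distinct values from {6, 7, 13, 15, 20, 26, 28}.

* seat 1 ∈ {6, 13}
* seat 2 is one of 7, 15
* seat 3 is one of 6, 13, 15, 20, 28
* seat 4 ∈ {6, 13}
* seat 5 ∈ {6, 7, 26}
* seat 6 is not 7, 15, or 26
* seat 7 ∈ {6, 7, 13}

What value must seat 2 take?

The 7 variables together cover exactly {6, 7, 13, 15, 20, 26, 28} — 7 values for 7 variables — and 26 appears only in seat 5's list, so seat 5 = 26.
The 2 variables seat 1 and seat 4 are confined to {6, 13}, which locks those values in; drop them from seat 3, seat 6, seat 7.
seat 7's domain is down to {7}, so seat 7 = 7. Eliminate 7 elsewhere: seat 2.
So seat 2 = 15.

15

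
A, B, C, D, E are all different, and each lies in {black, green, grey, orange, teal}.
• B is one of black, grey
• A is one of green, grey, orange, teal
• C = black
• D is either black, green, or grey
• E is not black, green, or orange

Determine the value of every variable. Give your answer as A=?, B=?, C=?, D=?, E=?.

C's domain is down to {black}, so C = black. So B, D can't be black.
That leaves B = grey. Remove grey from A, D, E.
D has just one choice, so D = green. Eliminate green elsewhere: A.
E must be teal (only option left). Eliminate teal elsewhere: A.
A's domain is down to {orange}, so A = orange.

A=orange, B=grey, C=black, D=green, E=teal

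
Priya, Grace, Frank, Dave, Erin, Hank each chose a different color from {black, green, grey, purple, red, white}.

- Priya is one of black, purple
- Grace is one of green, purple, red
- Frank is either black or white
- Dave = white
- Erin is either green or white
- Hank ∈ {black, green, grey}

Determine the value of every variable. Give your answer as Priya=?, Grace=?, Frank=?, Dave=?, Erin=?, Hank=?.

Dave has just one choice, so Dave = white. Remove white from Frank, Erin.
Erin has just one choice, so Erin = green. Remove green from Grace, Hank.
Frank must be black (only option left). Remove black from Priya, Hank.
That leaves Hank = grey.
Priya must be purple (only option left). Remove purple from Grace.
Grace has just one choice, so Grace = red.

Priya=purple, Grace=red, Frank=black, Dave=white, Erin=green, Hank=grey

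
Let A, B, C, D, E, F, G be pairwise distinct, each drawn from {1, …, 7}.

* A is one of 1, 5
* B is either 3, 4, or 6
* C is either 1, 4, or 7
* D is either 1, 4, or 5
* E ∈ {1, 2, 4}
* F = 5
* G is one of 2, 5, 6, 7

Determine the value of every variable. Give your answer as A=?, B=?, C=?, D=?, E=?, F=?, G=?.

F must be 5 (only option left). Eliminate 5 elsewhere: A, D, G.
A must be 1 (only option left). So C, D, E can't be 1.
D must be 4 (only option left). Remove 4 from B, C, E.
E's domain is down to {2}, so E = 2. Remove 2 from G.
That leaves C = 7. Eliminate 7 elsewhere: G.
G must be 6 (only option left). So B can't be 6.
That leaves B = 3.

A=1, B=3, C=7, D=4, E=2, F=5, G=6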